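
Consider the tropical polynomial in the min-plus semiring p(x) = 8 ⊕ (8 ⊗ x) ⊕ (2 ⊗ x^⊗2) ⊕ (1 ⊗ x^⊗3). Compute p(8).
p(8) = 8

A tropical monomial a ⊗ x^⊗i evaluates to a + i · x. Evaluating each term at x = 8:
  Term 0 contributes 8 + 0 · 8 = 8
  Term 1 contributes 8 + 1 · 8 = 16
  Term 2 contributes 2 + 2 · 8 = 18
  Term 3 contributes 1 + 3 · 8 = 25
p(8) = ⊕ of these = min[8, 16, 18, 25] = 8.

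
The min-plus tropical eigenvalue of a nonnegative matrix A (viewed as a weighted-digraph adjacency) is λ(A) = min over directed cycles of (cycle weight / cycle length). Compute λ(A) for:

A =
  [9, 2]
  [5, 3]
λ(A) = 3

Enumerate directed cycles and compute their means (weight / length). Sample:
  cycle 0 → 0: weight = 9, length = 1, mean = 9/1 ≈ 9.000
  cycle 1 → 1: weight = 3, length = 1, mean = 3/1 ≈ 3.000
  cycle 0 → 1 → 0: weight = 7, length = 2, mean = 7/2 ≈ 3.500
  cycle 1 → 0 → 1: weight = 7, length = 2, mean = 7/2 ≈ 3.500
Minimum mean = 3.000, attained e.g. along the cycle 1 → 1 with weight 3 and length 1. So λ(A) = 3/1 = 3.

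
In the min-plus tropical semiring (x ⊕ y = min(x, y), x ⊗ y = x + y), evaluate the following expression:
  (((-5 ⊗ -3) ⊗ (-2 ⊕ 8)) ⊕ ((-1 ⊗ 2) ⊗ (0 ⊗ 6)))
(((-5 ⊗ -3) ⊗ (-2 ⊕ 8)) ⊕ ((-1 ⊗ 2) ⊗ (0 ⊗ 6))) = -10

Expand innermost to outermost. Recall ⊕ takes the minimum of its arguments and ⊗ takes their sum. Working out the expression (((-5 ⊗ -3) ⊗ (-2 ⊕ 8)) ⊕ ((-1 ⊗ 2) ⊗ (0 ⊗ 6))) gives -10.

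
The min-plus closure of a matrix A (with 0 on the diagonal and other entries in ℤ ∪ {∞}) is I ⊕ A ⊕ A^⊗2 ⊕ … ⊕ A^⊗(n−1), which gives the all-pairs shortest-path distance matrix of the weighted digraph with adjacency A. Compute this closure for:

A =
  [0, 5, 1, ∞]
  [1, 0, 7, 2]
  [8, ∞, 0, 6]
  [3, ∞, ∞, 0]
Closure =
  [0, 5, 1, 7]
  [1, 0, 2, 2]
  [8, 13, 0, 6]
  [3, 8, 4, 0]

This is the Floyd-Warshall all-pairs shortest-path computation. For each intermediate vertex k = 0, 1, …, 3, update dist[i][j] ← min(dist[i][j], dist[i][k] + dist[k][j]). The final matrix gives, for each (i, j), the minimum total weight of any directed path from i to j (possibly empty when i = j).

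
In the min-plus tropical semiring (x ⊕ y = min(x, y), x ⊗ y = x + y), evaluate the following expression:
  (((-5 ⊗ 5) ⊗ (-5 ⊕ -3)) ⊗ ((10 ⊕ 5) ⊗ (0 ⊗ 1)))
(((-5 ⊗ 5) ⊗ (-5 ⊕ -3)) ⊗ ((10 ⊕ 5) ⊗ (0 ⊗ 1))) = 1

Expand innermost to outermost. Recall ⊕ takes the minimum of its arguments and ⊗ takes their sum. Working out the expression (((-5 ⊗ 5) ⊗ (-5 ⊕ -3)) ⊗ ((10 ⊕ 5) ⊗ (0 ⊗ 1))) gives 1.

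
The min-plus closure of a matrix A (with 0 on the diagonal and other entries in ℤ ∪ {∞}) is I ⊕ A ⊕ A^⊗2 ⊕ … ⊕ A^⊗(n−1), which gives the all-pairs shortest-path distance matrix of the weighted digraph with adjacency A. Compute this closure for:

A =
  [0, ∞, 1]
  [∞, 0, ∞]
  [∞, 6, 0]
Closure =
  [0, 7, 1]
  [∞, 0, ∞]
  [∞, 6, 0]

This is the Floyd-Warshall all-pairs shortest-path computation. For each intermediate vertex k = 0, 1, …, 2, update dist[i][j] ← min(dist[i][j], dist[i][k] + dist[k][j]). The final matrix gives, for each (i, j), the minimum total weight of any directed path from i to j (possibly empty when i = j).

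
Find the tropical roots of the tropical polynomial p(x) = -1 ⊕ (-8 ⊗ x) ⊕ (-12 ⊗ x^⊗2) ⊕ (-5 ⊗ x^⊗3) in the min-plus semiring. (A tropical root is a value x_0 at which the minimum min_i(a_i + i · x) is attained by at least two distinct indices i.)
Roots: {-7, 4, 7}

Each tropical root is a break point of the lower envelope of the lines y = a_i + i · x (there are 4 lines, with slopes 0, 1, ..., 3). Only the lines that attain the minimum somewhere contribute to roots; other lines are dominated. Here the surviving (envelope) indices are i = 3, i = 2, i = 1, i = 0.
Intersections between consecutive envelope lines give the roots: for adjacent envelope indices i < j the intersection is x = (a_i − a_j) / (j − i). Reading off the sorted break points: {-7, 4, 7}.
Verification: at each break x_0, at least two indices attain the minimum of min_i(a_i + i · x_0).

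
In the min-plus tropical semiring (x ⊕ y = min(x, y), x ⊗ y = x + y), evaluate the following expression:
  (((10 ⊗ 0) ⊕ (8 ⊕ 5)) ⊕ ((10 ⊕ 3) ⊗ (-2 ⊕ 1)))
(((10 ⊗ 0) ⊕ (8 ⊕ 5)) ⊕ ((10 ⊕ 3) ⊗ (-2 ⊕ 1))) = 1

Expand innermost to outermost. Recall ⊕ takes the minimum of its arguments and ⊗ takes their sum. Working out the expression (((10 ⊗ 0) ⊕ (8 ⊕ 5)) ⊕ ((10 ⊕ 3) ⊗ (-2 ⊕ 1))) gives 1.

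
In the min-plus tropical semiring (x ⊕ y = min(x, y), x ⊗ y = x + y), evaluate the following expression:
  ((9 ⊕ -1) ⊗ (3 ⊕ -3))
((9 ⊕ -1) ⊗ (3 ⊕ -3)) = -4

Expand innermost to outermost. Recall ⊕ takes the minimum of its arguments and ⊗ takes their sum. Working out the expression ((9 ⊕ -1) ⊗ (3 ⊕ -3)) gives -4.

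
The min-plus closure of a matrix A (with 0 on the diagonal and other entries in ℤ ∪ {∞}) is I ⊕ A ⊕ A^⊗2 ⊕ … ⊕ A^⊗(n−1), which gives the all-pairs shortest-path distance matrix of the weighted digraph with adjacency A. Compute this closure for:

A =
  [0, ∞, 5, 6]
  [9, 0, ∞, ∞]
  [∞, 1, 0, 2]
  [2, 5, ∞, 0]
Closure =
  [0, 6, 5, 6]
  [9, 0, 14, 15]
  [4, 1, 0, 2]
  [2, 5, 7, 0]

This is the Floyd-Warshall all-pairs shortest-path computation. For each intermediate vertex k = 0, 1, …, 3, update dist[i][j] ← min(dist[i][j], dist[i][k] + dist[k][j]). The final matrix gives, for each (i, j), the minimum total weight of any directed path from i to j (possibly empty when i = j).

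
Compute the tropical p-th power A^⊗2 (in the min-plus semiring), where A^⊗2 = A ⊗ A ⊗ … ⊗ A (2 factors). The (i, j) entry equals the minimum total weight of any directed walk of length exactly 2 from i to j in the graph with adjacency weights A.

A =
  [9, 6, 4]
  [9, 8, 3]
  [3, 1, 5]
A^⊗2 =
  [7, 5, 9]
  [6, 4, 8]
  [8, 6, 4]

Each entry (A^⊗2)_ij equals the minimum over all length-2 walks i = v_0 → v_1 → … → v_2 = j of Σ_t A[v_t][v_{t+1}]. For example, for (i, j) = (0, 2) we minimise over 3 possible intermediate vertex sequences; the minimum is 9, attained along the walk 0 → 1 → 2.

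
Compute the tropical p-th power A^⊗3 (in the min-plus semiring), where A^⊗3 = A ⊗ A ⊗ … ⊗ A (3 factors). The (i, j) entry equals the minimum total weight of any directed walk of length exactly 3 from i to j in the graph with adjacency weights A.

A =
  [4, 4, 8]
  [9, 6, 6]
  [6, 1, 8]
A^⊗3 =
  [12, 11, 14]
  [16, 13, 13]
  [13, 8, 13]

Each entry (A^⊗3)_ij equals the minimum over all length-3 walks i = v_0 → v_1 → … → v_3 = j of Σ_t A[v_t][v_{t+1}]. For example, for (i, j) = (0, 2) we minimise over 9 possible intermediate vertex sequences; the minimum is 14, attained along the walk 0 → 0 → 1 → 2.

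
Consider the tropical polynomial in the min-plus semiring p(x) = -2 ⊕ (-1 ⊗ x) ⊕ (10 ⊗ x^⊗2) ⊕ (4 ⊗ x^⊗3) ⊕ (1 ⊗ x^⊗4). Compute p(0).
p(0) = -2

A tropical monomial a ⊗ x^⊗i evaluates to a + i · x. Evaluating each term at x = 0:
  Term 0 contributes -2 + 0 · 0 = -2
  Term 1 contributes -1 + 1 · 0 = -1
  Term 2 contributes 10 + 2 · 0 = 10
  Term 3 contributes 4 + 3 · 0 = 4
  Term 4 contributes 1 + 4 · 0 = 1
p(0) = ⊕ of these = min[-2, -1, 10, 4, 1] = -2.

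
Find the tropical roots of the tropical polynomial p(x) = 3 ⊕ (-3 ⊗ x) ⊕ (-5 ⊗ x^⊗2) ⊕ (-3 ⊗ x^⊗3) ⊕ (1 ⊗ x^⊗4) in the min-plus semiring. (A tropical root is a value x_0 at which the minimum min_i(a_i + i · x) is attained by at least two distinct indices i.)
Roots: {-4, -2, 2, 6}

Each tropical root is a break point of the lower envelope of the lines y = a_i + i · x (there are 5 lines, with slopes 0, 1, ..., 4). Only the lines that attain the minimum somewhere contribute to roots; other lines are dominated. Here the surviving (envelope) indices are i = 4, i = 3, i = 2, i = 1, i = 0.
Intersections between consecutive envelope lines give the roots: for adjacent envelope indices i < j the intersection is x = (a_i − a_j) / (j − i). Reading off the sorted break points: {-4, -2, 2, 6}.
Verification: at each break x_0, at least two indices attain the minimum of min_i(a_i + i · x_0).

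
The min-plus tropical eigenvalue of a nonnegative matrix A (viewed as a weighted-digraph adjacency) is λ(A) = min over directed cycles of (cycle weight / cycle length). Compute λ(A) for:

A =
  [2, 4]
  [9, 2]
λ(A) = 2

Enumerate directed cycles and compute their means (weight / length). Sample:
  cycle 0 → 0: weight = 2, length = 1, mean = 2/1 ≈ 2.000
  cycle 1 → 1: weight = 2, length = 1, mean = 2/1 ≈ 2.000
  cycle 0 → 1 → 0: weight = 13, length = 2, mean = 13/2 ≈ 6.500
  cycle 1 → 0 → 1: weight = 13, length = 2, mean = 13/2 ≈ 6.500
Minimum mean = 2.000, attained e.g. along the cycle 0 → 0 with weight 2 and length 1. So λ(A) = 2/1 = 2.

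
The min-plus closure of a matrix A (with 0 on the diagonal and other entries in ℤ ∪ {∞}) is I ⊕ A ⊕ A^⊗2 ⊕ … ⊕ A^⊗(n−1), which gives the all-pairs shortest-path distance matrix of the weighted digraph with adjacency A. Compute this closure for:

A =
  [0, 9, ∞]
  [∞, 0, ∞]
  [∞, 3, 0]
Closure =
  [0, 9, ∞]
  [∞, 0, ∞]
  [∞, 3, 0]

This is the Floyd-Warshall all-pairs shortest-path computation. For each intermediate vertex k = 0, 1, …, 2, update dist[i][j] ← min(dist[i][j], dist[i][k] + dist[k][j]). The final matrix gives, for each (i, j), the minimum total weight of any directed path from i to j (possibly empty when i = j).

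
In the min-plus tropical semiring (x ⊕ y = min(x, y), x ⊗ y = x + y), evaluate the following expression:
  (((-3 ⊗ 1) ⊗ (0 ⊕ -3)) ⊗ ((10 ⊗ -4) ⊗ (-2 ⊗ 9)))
(((-3 ⊗ 1) ⊗ (0 ⊕ -3)) ⊗ ((10 ⊗ -4) ⊗ (-2 ⊗ 9))) = 8

Expand innermost to outermost. Recall ⊕ takes the minimum of its arguments and ⊗ takes their sum. Working out the expression (((-3 ⊗ 1) ⊗ (0 ⊕ -3)) ⊗ ((10 ⊗ -4) ⊗ (-2 ⊗ 9))) gives 8.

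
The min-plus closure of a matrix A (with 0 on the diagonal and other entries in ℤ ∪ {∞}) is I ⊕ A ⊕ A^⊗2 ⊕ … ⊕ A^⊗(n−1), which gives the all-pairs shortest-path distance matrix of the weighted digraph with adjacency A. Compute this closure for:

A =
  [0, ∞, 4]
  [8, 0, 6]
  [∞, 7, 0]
Closure =
  [0, 11, 4]
  [8, 0, 6]
  [15, 7, 0]

This is the Floyd-Warshall all-pairs shortest-path computation. For each intermediate vertex k = 0, 1, …, 2, update dist[i][j] ← min(dist[i][j], dist[i][k] + dist[k][j]). The final matrix gives, for each (i, j), the minimum total weight of any directed path from i to j (possibly empty when i = j).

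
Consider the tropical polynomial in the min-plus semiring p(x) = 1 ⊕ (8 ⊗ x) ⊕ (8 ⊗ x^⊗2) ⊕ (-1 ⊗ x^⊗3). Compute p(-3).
p(-3) = -10

A tropical monomial a ⊗ x^⊗i evaluates to a + i · x. Evaluating each term at x = -3:
  Term 0 contributes 1 + 0 · -3 = 1
  Term 1 contributes 8 + 1 · -3 = 5
  Term 2 contributes 8 + 2 · -3 = 2
  Term 3 contributes -1 + 3 · -3 = -10
p(-3) = ⊕ of these = min[1, 5, 2, -10] = -10.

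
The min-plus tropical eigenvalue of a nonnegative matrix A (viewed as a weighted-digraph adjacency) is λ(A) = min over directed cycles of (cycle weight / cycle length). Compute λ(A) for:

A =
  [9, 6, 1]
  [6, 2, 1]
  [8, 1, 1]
λ(A) = 1

Enumerate directed cycles and compute their means (weight / length). Sample:
  cycle 0 → 0: weight = 9, length = 1, mean = 9/1 ≈ 9.000
  cycle 1 → 1: weight = 2, length = 1, mean = 2/1 ≈ 2.000
  cycle 2 → 2: weight = 1, length = 1, mean = 1/1 ≈ 1.000
  cycle 0 → 1 → 0: weight = 12, length = 2, mean = 12/2 ≈ 6.000
  cycle 0 → 2 → 0: weight = 9, length = 2, mean = 9/2 ≈ 4.500
  cycle 1 → 0 → 1: weight = 12, length = 2, mean = 12/2 ≈ 6.000
Minimum mean = 1.000, attained e.g. along the cycle 2 → 2 with weight 1 and length 1. So λ(A) = 1/1 = 1.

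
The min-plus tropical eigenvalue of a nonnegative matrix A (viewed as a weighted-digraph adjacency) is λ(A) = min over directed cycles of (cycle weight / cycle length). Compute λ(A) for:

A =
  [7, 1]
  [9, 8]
λ(A) = 5

Enumerate directed cycles and compute their means (weight / length). Sample:
  cycle 0 → 0: weight = 7, length = 1, mean = 7/1 ≈ 7.000
  cycle 1 → 1: weight = 8, length = 1, mean = 8/1 ≈ 8.000
  cycle 0 → 1 → 0: weight = 10, length = 2, mean = 10/2 ≈ 5.000
  cycle 1 → 0 → 1: weight = 10, length = 2, mean = 10/2 ≈ 5.000
Minimum mean = 5.000, attained e.g. along the cycle 0 → 1 → 0 with weight 10 and length 2. So λ(A) = 10/2 = 5.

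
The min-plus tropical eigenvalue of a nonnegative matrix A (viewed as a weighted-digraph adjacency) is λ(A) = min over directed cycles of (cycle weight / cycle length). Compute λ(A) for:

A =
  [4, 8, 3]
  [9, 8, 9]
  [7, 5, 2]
λ(A) = 2

Enumerate directed cycles and compute their means (weight / length). Sample:
  cycle 0 → 0: weight = 4, length = 1, mean = 4/1 ≈ 4.000
  cycle 1 → 1: weight = 8, length = 1, mean = 8/1 ≈ 8.000
  cycle 2 → 2: weight = 2, length = 1, mean = 2/1 ≈ 2.000
  cycle 0 → 1 → 0: weight = 17, length = 2, mean = 17/2 ≈ 8.500
  cycle 0 → 2 → 0: weight = 10, length = 2, mean = 10/2 ≈ 5.000
  cycle 1 → 0 → 1: weight = 17, length = 2, mean = 17/2 ≈ 8.500
Minimum mean = 2.000, attained e.g. along the cycle 2 → 2 with weight 2 and length 1. So λ(A) = 2/1 = 2.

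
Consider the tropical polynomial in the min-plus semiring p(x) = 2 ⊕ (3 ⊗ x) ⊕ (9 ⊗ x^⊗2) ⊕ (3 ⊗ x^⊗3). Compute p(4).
p(4) = 2

A tropical monomial a ⊗ x^⊗i evaluates to a + i · x. Evaluating each term at x = 4:
  Term 0 contributes 2 + 0 · 4 = 2
  Term 1 contributes 3 + 1 · 4 = 7
  Term 2 contributes 9 + 2 · 4 = 17
  Term 3 contributes 3 + 3 · 4 = 15
p(4) = ⊕ of these = min[2, 7, 17, 15] = 2.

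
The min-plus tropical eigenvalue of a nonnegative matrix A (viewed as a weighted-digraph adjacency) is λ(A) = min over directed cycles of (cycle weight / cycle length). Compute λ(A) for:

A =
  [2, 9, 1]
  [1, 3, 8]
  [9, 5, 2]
λ(A) = 2

Enumerate directed cycles and compute their means (weight / length). Sample:
  cycle 0 → 0: weight = 2, length = 1, mean = 2/1 ≈ 2.000
  cycle 1 → 1: weight = 3, length = 1, mean = 3/1 ≈ 3.000
  cycle 2 → 2: weight = 2, length = 1, mean = 2/1 ≈ 2.000
  cycle 0 → 1 → 0: weight = 10, length = 2, mean = 10/2 ≈ 5.000
  cycle 0 → 2 → 0: weight = 10, length = 2, mean = 10/2 ≈ 5.000
  cycle 1 → 0 → 1: weight = 10, length = 2, mean = 10/2 ≈ 5.000
Minimum mean = 2.000, attained e.g. along the cycle 0 → 0 with weight 2 and length 1. So λ(A) = 2/1 = 2.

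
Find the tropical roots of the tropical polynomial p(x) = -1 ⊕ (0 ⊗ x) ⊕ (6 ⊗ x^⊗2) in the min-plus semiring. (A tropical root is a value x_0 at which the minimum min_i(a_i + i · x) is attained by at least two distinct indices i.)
Roots: {-6, -1}

Each tropical root is a break point of the lower envelope of the lines y = a_i + i · x (there are 3 lines, with slopes 0, 1, ..., 2). Only the lines that attain the minimum somewhere contribute to roots; other lines are dominated. Here the surviving (envelope) indices are i = 2, i = 1, i = 0.
Intersections between consecutive envelope lines give the roots: for adjacent envelope indices i < j the intersection is x = (a_i − a_j) / (j − i). Reading off the sorted break points: {-6, -1}.
Verification: at each break x_0, at least two indices attain the minimum of min_i(a_i + i · x_0).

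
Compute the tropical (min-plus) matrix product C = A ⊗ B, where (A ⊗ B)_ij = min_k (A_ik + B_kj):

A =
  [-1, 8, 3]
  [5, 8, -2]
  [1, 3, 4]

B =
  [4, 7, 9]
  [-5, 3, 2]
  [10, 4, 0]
A ⊗ B =
  [3, 6, 3]
  [3, 2, -2]
  [-2, 6, 4]

Apply the min-plus product entry-by-entry:
  C[0][0] = min over k of (A[0][0] + B[0][0] = -1 + 4 = 3, A[0][1] + B[1][0] = 8 + -5 = 3, A[0][2] + B[2][0] = 3 + 10 = 13) = 3 (attained at k = 0)
  C[0][1] = min over k of (A[0][0] + B[0][1] = -1 + 7 = 6, A[0][1] + B[1][1] = 8 + 3 = 11, A[0][2] + B[2][1] = 3 + 4 = 7) = 6 (attained at k = 0)
  C[0][2] = min over k of (A[0][0] + B[0][2] = -1 + 9 = 8, A[0][1] + B[1][2] = 8 + 2 = 10, A[0][2] + B[2][2] = 3 + 0 = 3) = 3 (attained at k = 2)
  C[1][0] = min over k of (A[1][0] + B[0][0] = 5 + 4 = 9, A[1][1] + B[1][0] = 8 + -5 = 3, A[1][2] + B[2][0] = -2 + 10 = 8) = 3 (attained at k = 1)
  C[1][1] = min over k of (A[1][0] + B[0][1] = 5 + 7 = 12, A[1][1] + B[1][1] = 8 + 3 = 11, A[1][2] + B[2][1] = -2 + 4 = 2) = 2 (attained at k = 2)
  C[1][2] = min over k of (A[1][0] + B[0][2] = 5 + 9 = 14, A[1][1] + B[1][2] = 8 + 2 = 10, A[1][2] + B[2][2] = -2 + 0 = -2) = -2 (attained at k = 2)
  C[2][0] = min over k of (A[2][0] + B[0][0] = 1 + 4 = 5, A[2][1] + B[1][0] = 3 + -5 = -2, A[2][2] + B[2][0] = 4 + 10 = 14) = -2 (attained at k = 1)
  C[2][1] = min over k of (A[2][0] + B[0][1] = 1 + 7 = 8, A[2][1] + B[1][1] = 3 + 3 = 6, A[2][2] + B[2][1] = 4 + 4 = 8) = 6 (attained at k = 1)
  C[2][2] = min over k of (A[2][0] + B[0][2] = 1 + 9 = 10, A[2][1] + B[1][2] = 3 + 2 = 5, A[2][2] + B[2][2] = 4 + 0 = 4) = 4 (attained at k = 2)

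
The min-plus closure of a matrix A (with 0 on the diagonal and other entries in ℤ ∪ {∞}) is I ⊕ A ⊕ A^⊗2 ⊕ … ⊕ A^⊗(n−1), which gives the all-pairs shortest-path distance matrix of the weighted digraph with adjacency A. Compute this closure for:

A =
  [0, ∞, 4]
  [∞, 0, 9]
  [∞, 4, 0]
Closure =
  [0, 8, 4]
  [∞, 0, 9]
  [∞, 4, 0]

This is the Floyd-Warshall all-pairs shortest-path computation. For each intermediate vertex k = 0, 1, …, 2, update dist[i][j] ← min(dist[i][j], dist[i][k] + dist[k][j]). The final matrix gives, for each (i, j), the minimum total weight of any directed path from i to j (possibly empty when i = j).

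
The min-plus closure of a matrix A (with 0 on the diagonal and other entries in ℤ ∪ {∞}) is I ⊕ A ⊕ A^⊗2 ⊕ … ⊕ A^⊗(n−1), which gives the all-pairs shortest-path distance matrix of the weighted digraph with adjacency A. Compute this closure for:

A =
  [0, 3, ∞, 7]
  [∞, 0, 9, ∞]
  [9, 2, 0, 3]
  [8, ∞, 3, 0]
Closure =
  [0, 3, 10, 7]
  [18, 0, 9, 12]
  [9, 2, 0, 3]
  [8, 5, 3, 0]

This is the Floyd-Warshall all-pairs shortest-path computation. For each intermediate vertex k = 0, 1, …, 3, update dist[i][j] ← min(dist[i][j], dist[i][k] + dist[k][j]). The final matrix gives, for each (i, j), the minimum total weight of any directed path from i to j (possibly empty when i = j).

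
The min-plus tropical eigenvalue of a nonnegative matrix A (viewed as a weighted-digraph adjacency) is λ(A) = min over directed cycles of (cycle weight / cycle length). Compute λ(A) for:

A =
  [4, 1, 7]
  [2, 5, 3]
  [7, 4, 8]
λ(A) = 3/2

Enumerate directed cycles and compute their means (weight / length). Sample:
  cycle 0 → 0: weight = 4, length = 1, mean = 4/1 ≈ 4.000
  cycle 1 → 1: weight = 5, length = 1, mean = 5/1 ≈ 5.000
  cycle 2 → 2: weight = 8, length = 1, mean = 8/1 ≈ 8.000
  cycle 0 → 1 → 0: weight = 3, length = 2, mean = 3/2 ≈ 1.500
  cycle 0 → 2 → 0: weight = 14, length = 2, mean = 14/2 ≈ 7.000
  cycle 1 → 0 → 1: weight = 3, length = 2, mean = 3/2 ≈ 1.500
Minimum mean = 1.500, attained e.g. along the cycle 0 → 1 → 0 with weight 3 and length 2. So λ(A) = 3/2 = 3/2.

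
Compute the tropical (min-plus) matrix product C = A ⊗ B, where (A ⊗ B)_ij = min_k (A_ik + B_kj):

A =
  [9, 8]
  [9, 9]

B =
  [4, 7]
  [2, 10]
A ⊗ B =
  [10, 16]
  [11, 16]

Apply the min-plus product entry-by-entry:
  C[0][0] = min over k of (A[0][0] + B[0][0] = 9 + 4 = 13, A[0][1] + B[1][0] = 8 + 2 = 10) = 10 (attained at k = 1)
  C[0][1] = min over k of (A[0][0] + B[0][1] = 9 + 7 = 16, A[0][1] + B[1][1] = 8 + 10 = 18) = 16 (attained at k = 0)
  C[1][0] = min over k of (A[1][0] + B[0][0] = 9 + 4 = 13, A[1][1] + B[1][0] = 9 + 2 = 11) = 11 (attained at k = 1)
  C[1][1] = min over k of (A[1][0] + B[0][1] = 9 + 7 = 16, A[1][1] + B[1][1] = 9 + 10 = 19) = 16 (attained at k = 0)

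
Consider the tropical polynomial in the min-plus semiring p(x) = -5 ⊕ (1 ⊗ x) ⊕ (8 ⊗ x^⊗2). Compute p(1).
p(1) = -5

A tropical monomial a ⊗ x^⊗i evaluates to a + i · x. Evaluating each term at x = 1:
  Term 0 contributes -5 + 0 · 1 = -5
  Term 1 contributes 1 + 1 · 1 = 2
  Term 2 contributes 8 + 2 · 1 = 10
p(1) = ⊕ of these = min[-5, 2, 10] = -5.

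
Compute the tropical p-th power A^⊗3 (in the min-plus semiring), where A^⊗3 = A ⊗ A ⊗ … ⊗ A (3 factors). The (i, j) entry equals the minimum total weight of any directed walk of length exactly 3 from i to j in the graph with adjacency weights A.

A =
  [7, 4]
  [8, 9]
A^⊗3 =
  [19, 16]
  [20, 19]

Each entry (A^⊗3)_ij equals the minimum over all length-3 walks i = v_0 → v_1 → … → v_3 = j of Σ_t A[v_t][v_{t+1}]. For example, for (i, j) = (0, 1) we minimise over 4 possible intermediate vertex sequences; the minimum is 16, attained along the walk 0 → 1 → 0 → 1.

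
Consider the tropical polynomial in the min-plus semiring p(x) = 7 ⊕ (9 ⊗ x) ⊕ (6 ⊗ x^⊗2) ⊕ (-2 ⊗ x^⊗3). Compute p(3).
p(3) = 7

A tropical monomial a ⊗ x^⊗i evaluates to a + i · x. Evaluating each term at x = 3:
  Term 0 contributes 7 + 0 · 3 = 7
  Term 1 contributes 9 + 1 · 3 = 12
  Term 2 contributes 6 + 2 · 3 = 12
  Term 3 contributes -2 + 3 · 3 = 7
p(3) = ⊕ of these = min[7, 12, 12, 7] = 7.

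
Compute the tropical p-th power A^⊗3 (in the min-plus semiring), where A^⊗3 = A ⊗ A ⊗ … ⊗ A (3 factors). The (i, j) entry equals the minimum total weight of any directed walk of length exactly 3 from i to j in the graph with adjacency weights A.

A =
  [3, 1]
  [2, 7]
A^⊗3 =
  [6, 4]
  [5, 6]

Each entry (A^⊗3)_ij equals the minimum over all length-3 walks i = v_0 → v_1 → … → v_3 = j of Σ_t A[v_t][v_{t+1}]. For example, for (i, j) = (0, 1) we minimise over 4 possible intermediate vertex sequences; the minimum is 4, attained along the walk 0 → 1 → 0 → 1.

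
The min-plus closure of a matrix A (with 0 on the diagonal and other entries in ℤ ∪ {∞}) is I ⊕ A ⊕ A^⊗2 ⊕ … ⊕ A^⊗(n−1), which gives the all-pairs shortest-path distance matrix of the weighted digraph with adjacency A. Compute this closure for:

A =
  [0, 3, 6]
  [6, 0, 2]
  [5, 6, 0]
Closure =
  [0, 3, 5]
  [6, 0, 2]
  [5, 6, 0]

This is the Floyd-Warshall all-pairs shortest-path computation. For each intermediate vertex k = 0, 1, …, 2, update dist[i][j] ← min(dist[i][j], dist[i][k] + dist[k][j]). The final matrix gives, for each (i, j), the minimum total weight of any directed path from i to j (possibly empty when i = j).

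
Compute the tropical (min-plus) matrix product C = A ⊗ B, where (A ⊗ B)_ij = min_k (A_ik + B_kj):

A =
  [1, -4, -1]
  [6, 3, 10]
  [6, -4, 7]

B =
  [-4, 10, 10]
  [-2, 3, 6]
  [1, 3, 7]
A ⊗ B =
  [-6, -1, 2]
  [1, 6, 9]
  [-6, -1, 2]

Apply the min-plus product entry-by-entry:
  C[0][0] = min over k of (A[0][0] + B[0][0] = 1 + -4 = -3, A[0][1] + B[1][0] = -4 + -2 = -6, A[0][2] + B[2][0] = -1 + 1 = 0) = -6 (attained at k = 1)
  C[0][1] = min over k of (A[0][0] + B[0][1] = 1 + 10 = 11, A[0][1] + B[1][1] = -4 + 3 = -1, A[0][2] + B[2][1] = -1 + 3 = 2) = -1 (attained at k = 1)
  C[0][2] = min over k of (A[0][0] + B[0][2] = 1 + 10 = 11, A[0][1] + B[1][2] = -4 + 6 = 2, A[0][2] + B[2][2] = -1 + 7 = 6) = 2 (attained at k = 1)
  C[1][0] = min over k of (A[1][0] + B[0][0] = 6 + -4 = 2, A[1][1] + B[1][0] = 3 + -2 = 1, A[1][2] + B[2][0] = 10 + 1 = 11) = 1 (attained at k = 1)
  C[1][1] = min over k of (A[1][0] + B[0][1] = 6 + 10 = 16, A[1][1] + B[1][1] = 3 + 3 = 6, A[1][2] + B[2][1] = 10 + 3 = 13) = 6 (attained at k = 1)
  C[1][2] = min over k of (A[1][0] + B[0][2] = 6 + 10 = 16, A[1][1] + B[1][2] = 3 + 6 = 9, A[1][2] + B[2][2] = 10 + 7 = 17) = 9 (attained at k = 1)
  C[2][0] = min over k of (A[2][0] + B[0][0] = 6 + -4 = 2, A[2][1] + B[1][0] = -4 + -2 = -6, A[2][2] + B[2][0] = 7 + 1 = 8) = -6 (attained at k = 1)
  C[2][1] = min over k of (A[2][0] + B[0][1] = 6 + 10 = 16, A[2][1] + B[1][1] = -4 + 3 = -1, A[2][2] + B[2][1] = 7 + 3 = 10) = -1 (attained at k = 1)
  C[2][2] = min over k of (A[2][0] + B[0][2] = 6 + 10 = 16, A[2][1] + B[1][2] = -4 + 6 = 2, A[2][2] + B[2][2] = 7 + 7 = 14) = 2 (attained at k = 1)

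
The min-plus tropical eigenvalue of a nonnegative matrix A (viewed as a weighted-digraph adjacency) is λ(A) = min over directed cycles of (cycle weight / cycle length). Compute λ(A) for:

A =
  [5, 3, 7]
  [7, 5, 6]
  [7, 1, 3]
λ(A) = 3

Enumerate directed cycles and compute their means (weight / length). Sample:
  cycle 0 → 0: weight = 5, length = 1, mean = 5/1 ≈ 5.000
  cycle 1 → 1: weight = 5, length = 1, mean = 5/1 ≈ 5.000
  cycle 2 → 2: weight = 3, length = 1, mean = 3/1 ≈ 3.000
  cycle 0 → 1 → 0: weight = 10, length = 2, mean = 10/2 ≈ 5.000
  cycle 0 → 2 → 0: weight = 14, length = 2, mean = 14/2 ≈ 7.000
  cycle 1 → 0 → 1: weight = 10, length = 2, mean = 10/2 ≈ 5.000
Minimum mean = 3.000, attained e.g. along the cycle 2 → 2 with weight 3 and length 1. So λ(A) = 3/1 = 3.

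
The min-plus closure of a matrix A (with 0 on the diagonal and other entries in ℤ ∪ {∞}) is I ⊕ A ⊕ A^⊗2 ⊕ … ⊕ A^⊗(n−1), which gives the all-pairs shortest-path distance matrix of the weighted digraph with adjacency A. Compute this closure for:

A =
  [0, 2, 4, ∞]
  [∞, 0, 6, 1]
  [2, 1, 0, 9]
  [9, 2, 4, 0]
Closure =
  [0, 2, 4, 3]
  [7, 0, 5, 1]
  [2, 1, 0, 2]
  [6, 2, 4, 0]

This is the Floyd-Warshall all-pairs shortest-path computation. For each intermediate vertex k = 0, 1, …, 3, update dist[i][j] ← min(dist[i][j], dist[i][k] + dist[k][j]). The final matrix gives, for each (i, j), the minimum total weight of any directed path from i to j (possibly empty when i = j).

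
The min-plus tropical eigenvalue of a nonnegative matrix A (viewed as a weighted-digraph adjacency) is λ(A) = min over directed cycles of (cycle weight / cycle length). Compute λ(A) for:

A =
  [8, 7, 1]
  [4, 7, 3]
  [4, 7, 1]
λ(A) = 1

Enumerate directed cycles and compute their means (weight / length). Sample:
  cycle 0 → 0: weight = 8, length = 1, mean = 8/1 ≈ 8.000
  cycle 1 → 1: weight = 7, length = 1, mean = 7/1 ≈ 7.000
  cycle 2 → 2: weight = 1, length = 1, mean = 1/1 ≈ 1.000
  cycle 0 → 1 → 0: weight = 11, length = 2, mean = 11/2 ≈ 5.500
  cycle 0 → 2 → 0: weight = 5, length = 2, mean = 5/2 ≈ 2.500
  cycle 1 → 0 → 1: weight = 11, length = 2, mean = 11/2 ≈ 5.500
Minimum mean = 1.000, attained e.g. along the cycle 2 → 2 with weight 1 and length 1. So λ(A) = 1/1 = 1.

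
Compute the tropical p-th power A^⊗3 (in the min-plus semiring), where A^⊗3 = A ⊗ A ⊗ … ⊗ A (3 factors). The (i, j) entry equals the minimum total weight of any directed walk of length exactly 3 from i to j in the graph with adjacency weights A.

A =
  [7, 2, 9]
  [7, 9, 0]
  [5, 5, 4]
A^⊗3 =
  [7, 7, 6]
  [9, 7, 5]
  [10, 10, 7]

Each entry (A^⊗3)_ij equals the minimum over all length-3 walks i = v_0 → v_1 → … → v_3 = j of Σ_t A[v_t][v_{t+1}]. For example, for (i, j) = (0, 2) we minimise over 9 possible intermediate vertex sequences; the minimum is 6, attained along the walk 0 → 1 → 2 → 2.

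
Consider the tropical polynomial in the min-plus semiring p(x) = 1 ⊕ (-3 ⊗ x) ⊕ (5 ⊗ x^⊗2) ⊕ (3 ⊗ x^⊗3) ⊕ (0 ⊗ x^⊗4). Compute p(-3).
p(-3) = -12

A tropical monomial a ⊗ x^⊗i evaluates to a + i · x. Evaluating each term at x = -3:
  Term 0 contributes 1 + 0 · -3 = 1
  Term 1 contributes -3 + 1 · -3 = -6
  Term 2 contributes 5 + 2 · -3 = -1
  Term 3 contributes 3 + 3 · -3 = -6
  Term 4 contributes 0 + 4 · -3 = -12
p(-3) = ⊕ of these = min[1, -6, -1, -6, -12] = -12.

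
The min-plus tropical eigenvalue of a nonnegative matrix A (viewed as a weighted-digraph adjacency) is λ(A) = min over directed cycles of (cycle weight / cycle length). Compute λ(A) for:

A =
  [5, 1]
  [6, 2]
λ(A) = 2

Enumerate directed cycles and compute their means (weight / length). Sample:
  cycle 0 → 0: weight = 5, length = 1, mean = 5/1 ≈ 5.000
  cycle 1 → 1: weight = 2, length = 1, mean = 2/1 ≈ 2.000
  cycle 0 → 1 → 0: weight = 7, length = 2, mean = 7/2 ≈ 3.500
  cycle 1 → 0 → 1: weight = 7, length = 2, mean = 7/2 ≈ 3.500
Minimum mean = 2.000, attained e.g. along the cycle 1 → 1 with weight 2 and length 1. So λ(A) = 2/1 = 2.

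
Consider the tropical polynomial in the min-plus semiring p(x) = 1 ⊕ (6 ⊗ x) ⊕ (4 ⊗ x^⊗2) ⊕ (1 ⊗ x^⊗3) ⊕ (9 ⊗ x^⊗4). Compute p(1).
p(1) = 1

A tropical monomial a ⊗ x^⊗i evaluates to a + i · x. Evaluating each term at x = 1:
  Term 0 contributes 1 + 0 · 1 = 1
  Term 1 contributes 6 + 1 · 1 = 7
  Term 2 contributes 4 + 2 · 1 = 6
  Term 3 contributes 1 + 3 · 1 = 4
  Term 4 contributes 9 + 4 · 1 = 13
p(1) = ⊕ of these = min[1, 7, 6, 4, 13] = 1.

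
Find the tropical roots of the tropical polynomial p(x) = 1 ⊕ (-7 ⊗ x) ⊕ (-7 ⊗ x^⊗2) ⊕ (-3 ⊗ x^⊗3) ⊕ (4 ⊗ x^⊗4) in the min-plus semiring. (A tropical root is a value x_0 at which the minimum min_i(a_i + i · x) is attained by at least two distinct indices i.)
Roots: {-7, -4, 0, 8}

Each tropical root is a break point of the lower envelope of the lines y = a_i + i · x (there are 5 lines, with slopes 0, 1, ..., 4). Only the lines that attain the minimum somewhere contribute to roots; other lines are dominated. Here the surviving (envelope) indices are i = 4, i = 3, i = 2, i = 1, i = 0.
Intersections between consecutive envelope lines give the roots: for adjacent envelope indices i < j the intersection is x = (a_i − a_j) / (j − i). Reading off the sorted break points: {-7, -4, 0, 8}.
Verification: at each break x_0, at least two indices attain the minimum of min_i(a_i + i · x_0).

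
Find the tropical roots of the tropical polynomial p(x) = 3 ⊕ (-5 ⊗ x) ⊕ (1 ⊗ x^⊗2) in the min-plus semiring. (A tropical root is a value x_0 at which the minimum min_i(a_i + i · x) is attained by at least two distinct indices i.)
Roots: {-6, 8}

Each tropical root is a break point of the lower envelope of the lines y = a_i + i · x (there are 3 lines, with slopes 0, 1, ..., 2). Only the lines that attain the minimum somewhere contribute to roots; other lines are dominated. Here the surviving (envelope) indices are i = 2, i = 1, i = 0.
Intersections between consecutive envelope lines give the roots: for adjacent envelope indices i < j the intersection is x = (a_i − a_j) / (j − i). Reading off the sorted break points: {-6, 8}.
Verification: at each break x_0, at least two indices attain the minimum of min_i(a_i + i · x_0).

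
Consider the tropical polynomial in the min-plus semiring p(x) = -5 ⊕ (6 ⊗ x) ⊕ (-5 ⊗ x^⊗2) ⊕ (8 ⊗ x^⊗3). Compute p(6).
p(6) = -5

A tropical monomial a ⊗ x^⊗i evaluates to a + i · x. Evaluating each term at x = 6:
  Term 0 contributes -5 + 0 · 6 = -5
  Term 1 contributes 6 + 1 · 6 = 12
  Term 2 contributes -5 + 2 · 6 = 7
  Term 3 contributes 8 + 3 · 6 = 26
p(6) = ⊕ of these = min[-5, 12, 7, 26] = -5.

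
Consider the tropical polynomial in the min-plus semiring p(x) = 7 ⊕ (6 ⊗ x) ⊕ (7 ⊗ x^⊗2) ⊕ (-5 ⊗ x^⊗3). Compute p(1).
p(1) = -2

A tropical monomial a ⊗ x^⊗i evaluates to a + i · x. Evaluating each term at x = 1:
  Term 0 contributes 7 + 0 · 1 = 7
  Term 1 contributes 6 + 1 · 1 = 7
  Term 2 contributes 7 + 2 · 1 = 9
  Term 3 contributes -5 + 3 · 1 = -2
p(1) = ⊕ of these = min[7, 7, 9, -2] = -2.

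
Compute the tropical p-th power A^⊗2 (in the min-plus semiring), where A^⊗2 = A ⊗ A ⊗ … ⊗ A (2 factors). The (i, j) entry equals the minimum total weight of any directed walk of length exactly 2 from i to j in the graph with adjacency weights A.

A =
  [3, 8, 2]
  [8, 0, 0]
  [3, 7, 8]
A^⊗2 =
  [5, 8, 5]
  [3, 0, 0]
  [6, 7, 5]

Each entry (A^⊗2)_ij equals the minimum over all length-2 walks i = v_0 → v_1 → … → v_2 = j of Σ_t A[v_t][v_{t+1}]. For example, for (i, j) = (0, 2) we minimise over 3 possible intermediate vertex sequences; the minimum is 5, attained along the walk 0 → 0 → 2.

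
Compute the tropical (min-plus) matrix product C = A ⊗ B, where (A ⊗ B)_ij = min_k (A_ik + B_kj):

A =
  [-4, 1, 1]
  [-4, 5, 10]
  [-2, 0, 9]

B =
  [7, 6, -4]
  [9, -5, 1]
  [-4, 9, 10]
A ⊗ B =
  [-3, -4, -8]
  [3, 0, -8]
  [5, -5, -6]

Apply the min-plus product entry-by-entry:
  C[0][0] = min over k of (A[0][0] + B[0][0] = -4 + 7 = 3, A[0][1] + B[1][0] = 1 + 9 = 10, A[0][2] + B[2][0] = 1 + -4 = -3) = -3 (attained at k = 2)
  C[0][1] = min over k of (A[0][0] + B[0][1] = -4 + 6 = 2, A[0][1] + B[1][1] = 1 + -5 = -4, A[0][2] + B[2][1] = 1 + 9 = 10) = -4 (attained at k = 1)
  C[0][2] = min over k of (A[0][0] + B[0][2] = -4 + -4 = -8, A[0][1] + B[1][2] = 1 + 1 = 2, A[0][2] + B[2][2] = 1 + 10 = 11) = -8 (attained at k = 0)
  C[1][0] = min over k of (A[1][0] + B[0][0] = -4 + 7 = 3, A[1][1] + B[1][0] = 5 + 9 = 14, A[1][2] + B[2][0] = 10 + -4 = 6) = 3 (attained at k = 0)
  C[1][1] = min over k of (A[1][0] + B[0][1] = -4 + 6 = 2, A[1][1] + B[1][1] = 5 + -5 = 0, A[1][2] + B[2][1] = 10 + 9 = 19) = 0 (attained at k = 1)
  C[1][2] = min over k of (A[1][0] + B[0][2] = -4 + -4 = -8, A[1][1] + B[1][2] = 5 + 1 = 6, A[1][2] + B[2][2] = 10 + 10 = 20) = -8 (attained at k = 0)
  C[2][0] = min over k of (A[2][0] + B[0][0] = -2 + 7 = 5, A[2][1] + B[1][0] = 0 + 9 = 9, A[2][2] + B[2][0] = 9 + -4 = 5) = 5 (attained at k = 0)
  C[2][1] = min over k of (A[2][0] + B[0][1] = -2 + 6 = 4, A[2][1] + B[1][1] = 0 + -5 = -5, A[2][2] + B[2][1] = 9 + 9 = 18) = -5 (attained at k = 1)
  C[2][2] = min over k of (A[2][0] + B[0][2] = -2 + -4 = -6, A[2][1] + B[1][2] = 0 + 1 = 1, A[2][2] + B[2][2] = 9 + 10 = 19) = -6 (attained at k = 0)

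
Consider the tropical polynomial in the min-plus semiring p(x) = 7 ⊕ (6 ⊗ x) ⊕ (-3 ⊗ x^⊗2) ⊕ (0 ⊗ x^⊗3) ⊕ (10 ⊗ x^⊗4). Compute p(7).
p(7) = 7

A tropical monomial a ⊗ x^⊗i evaluates to a + i · x. Evaluating each term at x = 7:
  Term 0 contributes 7 + 0 · 7 = 7
  Term 1 contributes 6 + 1 · 7 = 13
  Term 2 contributes -3 + 2 · 7 = 11
  Term 3 contributes 0 + 3 · 7 = 21
  Term 4 contributes 10 + 4 · 7 = 38
p(7) = ⊕ of these = min[7, 13, 11, 21, 38] = 7.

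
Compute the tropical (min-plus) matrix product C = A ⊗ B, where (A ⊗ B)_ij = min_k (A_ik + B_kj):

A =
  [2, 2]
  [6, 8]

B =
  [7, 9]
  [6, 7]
A ⊗ B =
  [8, 9]
  [13, 15]

Apply the min-plus product entry-by-entry:
  C[0][0] = min over k of (A[0][0] + B[0][0] = 2 + 7 = 9, A[0][1] + B[1][0] = 2 + 6 = 8) = 8 (attained at k = 1)
  C[0][1] = min over k of (A[0][0] + B[0][1] = 2 + 9 = 11, A[0][1] + B[1][1] = 2 + 7 = 9) = 9 (attained at k = 1)
  C[1][0] = min over k of (A[1][0] + B[0][0] = 6 + 7 = 13, A[1][1] + B[1][0] = 8 + 6 = 14) = 13 (attained at k = 0)
  C[1][1] = min over k of (A[1][0] + B[0][1] = 6 + 9 = 15, A[1][1] + B[1][1] = 8 + 7 = 15) = 15 (attained at k = 0)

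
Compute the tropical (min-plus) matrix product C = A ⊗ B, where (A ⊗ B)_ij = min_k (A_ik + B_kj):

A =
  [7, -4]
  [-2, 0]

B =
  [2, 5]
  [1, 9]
A ⊗ B =
  [-3, 5]
  [0, 3]

Apply the min-plus product entry-by-entry:
  C[0][0] = min over k of (A[0][0] + B[0][0] = 7 + 2 = 9, A[0][1] + B[1][0] = -4 + 1 = -3) = -3 (attained at k = 1)
  C[0][1] = min over k of (A[0][0] + B[0][1] = 7 + 5 = 12, A[0][1] + B[1][1] = -4 + 9 = 5) = 5 (attained at k = 1)
  C[1][0] = min over k of (A[1][0] + B[0][0] = -2 + 2 = 0, A[1][1] + B[1][0] = 0 + 1 = 1) = 0 (attained at k = 0)
  C[1][1] = min over k of (A[1][0] + B[0][1] = -2 + 5 = 3, A[1][1] + B[1][1] = 0 + 9 = 9) = 3 (attained at k = 0)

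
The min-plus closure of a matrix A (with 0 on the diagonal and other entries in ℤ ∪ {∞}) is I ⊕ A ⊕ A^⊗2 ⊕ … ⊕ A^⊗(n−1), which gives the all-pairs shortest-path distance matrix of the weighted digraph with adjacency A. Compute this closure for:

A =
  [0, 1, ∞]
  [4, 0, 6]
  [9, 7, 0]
Closure =
  [0, 1, 7]
  [4, 0, 6]
  [9, 7, 0]

This is the Floyd-Warshall all-pairs shortest-path computation. For each intermediate vertex k = 0, 1, …, 2, update dist[i][j] ← min(dist[i][j], dist[i][k] + dist[k][j]). The final matrix gives, for each (i, j), the minimum total weight of any directed path from i to j (possibly empty when i = j).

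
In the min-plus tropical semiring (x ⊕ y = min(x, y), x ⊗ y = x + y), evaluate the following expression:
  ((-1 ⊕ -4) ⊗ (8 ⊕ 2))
((-1 ⊕ -4) ⊗ (8 ⊕ 2)) = -2

Expand innermost to outermost. Recall ⊕ takes the minimum of its arguments and ⊗ takes their sum. Working out the expression ((-1 ⊕ -4) ⊗ (8 ⊕ 2)) gives -2.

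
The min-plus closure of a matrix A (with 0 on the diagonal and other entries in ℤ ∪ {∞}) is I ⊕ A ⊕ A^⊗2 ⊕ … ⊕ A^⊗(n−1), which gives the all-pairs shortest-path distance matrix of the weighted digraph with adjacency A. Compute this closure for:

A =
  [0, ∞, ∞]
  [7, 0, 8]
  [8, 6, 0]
Closure =
  [0, ∞, ∞]
  [7, 0, 8]
  [8, 6, 0]

This is the Floyd-Warshall all-pairs shortest-path computation. For each intermediate vertex k = 0, 1, …, 2, update dist[i][j] ← min(dist[i][j], dist[i][k] + dist[k][j]). The final matrix gives, for each (i, j), the minimum total weight of any directed path from i to j (possibly empty when i = j).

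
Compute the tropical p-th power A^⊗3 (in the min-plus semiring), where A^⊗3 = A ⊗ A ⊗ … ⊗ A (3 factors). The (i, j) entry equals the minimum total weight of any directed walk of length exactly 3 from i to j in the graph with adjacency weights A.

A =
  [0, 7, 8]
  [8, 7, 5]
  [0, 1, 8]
A^⊗3 =
  [0, 7, 8]
  [5, 12, 11]
  [0, 7, 8]

Each entry (A^⊗3)_ij equals the minimum over all length-3 walks i = v_0 → v_1 → … → v_3 = j of Σ_t A[v_t][v_{t+1}]. For example, for (i, j) = (0, 2) we minimise over 9 possible intermediate vertex sequences; the minimum is 8, attained along the walk 0 → 0 → 0 → 2.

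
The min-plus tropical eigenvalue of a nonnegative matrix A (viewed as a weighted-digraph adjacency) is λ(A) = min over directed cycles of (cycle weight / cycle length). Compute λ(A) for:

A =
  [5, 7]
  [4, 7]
λ(A) = 5

Enumerate directed cycles and compute their means (weight / length). Sample:
  cycle 0 → 0: weight = 5, length = 1, mean = 5/1 ≈ 5.000
  cycle 1 → 1: weight = 7, length = 1, mean = 7/1 ≈ 7.000
  cycle 0 → 1 → 0: weight = 11, length = 2, mean = 11/2 ≈ 5.500
  cycle 1 → 0 → 1: weight = 11, length = 2, mean = 11/2 ≈ 5.500
Minimum mean = 5.000, attained e.g. along the cycle 0 → 0 with weight 5 and length 1. So λ(A) = 5/1 = 5.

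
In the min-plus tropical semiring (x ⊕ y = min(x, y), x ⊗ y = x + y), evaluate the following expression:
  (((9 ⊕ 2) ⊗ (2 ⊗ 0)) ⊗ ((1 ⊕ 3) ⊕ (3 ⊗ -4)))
(((9 ⊕ 2) ⊗ (2 ⊗ 0)) ⊗ ((1 ⊕ 3) ⊕ (3 ⊗ -4))) = 3

Expand innermost to outermost. Recall ⊕ takes the minimum of its arguments and ⊗ takes their sum. Working out the expression (((9 ⊕ 2) ⊗ (2 ⊗ 0)) ⊗ ((1 ⊕ 3) ⊕ (3 ⊗ -4))) gives 3.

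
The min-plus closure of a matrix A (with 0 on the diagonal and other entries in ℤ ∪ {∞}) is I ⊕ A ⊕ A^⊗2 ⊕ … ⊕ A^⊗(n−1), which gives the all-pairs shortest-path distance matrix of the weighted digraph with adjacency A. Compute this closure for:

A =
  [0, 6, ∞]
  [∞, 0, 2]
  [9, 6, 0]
Closure =
  [0, 6, 8]
  [11, 0, 2]
  [9, 6, 0]

This is the Floyd-Warshall all-pairs shortest-path computation. For each intermediate vertex k = 0, 1, …, 2, update dist[i][j] ← min(dist[i][j], dist[i][k] + dist[k][j]). The final matrix gives, for each (i, j), the minimum total weight of any directed path from i to j (possibly empty when i = j).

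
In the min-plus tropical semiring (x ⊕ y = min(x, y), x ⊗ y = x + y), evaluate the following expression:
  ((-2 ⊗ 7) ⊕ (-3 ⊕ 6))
((-2 ⊗ 7) ⊕ (-3 ⊕ 6)) = -3

Expand innermost to outermost. Recall ⊕ takes the minimum of its arguments and ⊗ takes their sum. Working out the expression ((-2 ⊗ 7) ⊕ (-3 ⊕ 6)) gives -3.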